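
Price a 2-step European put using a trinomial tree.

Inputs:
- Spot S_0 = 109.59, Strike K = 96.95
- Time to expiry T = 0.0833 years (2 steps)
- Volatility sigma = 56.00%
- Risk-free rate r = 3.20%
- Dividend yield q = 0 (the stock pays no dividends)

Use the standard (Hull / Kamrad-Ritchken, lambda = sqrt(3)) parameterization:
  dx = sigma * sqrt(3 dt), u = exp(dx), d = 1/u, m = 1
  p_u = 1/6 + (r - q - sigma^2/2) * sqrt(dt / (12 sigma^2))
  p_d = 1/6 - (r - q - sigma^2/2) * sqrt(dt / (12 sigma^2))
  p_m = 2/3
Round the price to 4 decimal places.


dt = T/N = 0.041650; dx = sigma*sqrt(3*dt) = 0.197950
u = exp(dx) = 1.218902; d = 1/u = 0.820411
p_u = 0.153537, p_m = 0.666667, p_d = 0.179796
Discount per step: exp(-r*dt) = 0.998668
Stock lattice S(k, j) with j the centered position index:
  k=0: S(0,+0) = 109.5900
  k=1: S(1,-1) = 89.9088; S(1,+0) = 109.5900; S(1,+1) = 133.5794
  k=2: S(2,-2) = 73.7621; S(2,-1) = 89.9088; S(2,+0) = 109.5900; S(2,+1) = 133.5794; S(2,+2) = 162.8202
Terminal payoffs V(N, j) = max(K - S_T, 0):
  V(2,-2) = 23.187864; V(2,-1) = 7.041199; V(2,+0) = 0.000000; V(2,+1) = 0.000000; V(2,+2) = 0.000000
Backward induction: V(k, j) = exp(-r*dt) * [p_u * V(k+1, j+1) + p_m * V(k+1, j) + p_d * V(k+1, j-1)]
  V(1,-1) = exp(-r*dt) * [p_u*0.000000 + p_m*7.041199 + p_d*23.187864] = 8.851413
  V(1,+0) = exp(-r*dt) * [p_u*0.000000 + p_m*0.000000 + p_d*7.041199] = 1.264293
  V(1,+1) = exp(-r*dt) * [p_u*0.000000 + p_m*0.000000 + p_d*0.000000] = 0.000000
  V(0,+0) = exp(-r*dt) * [p_u*0.000000 + p_m*1.264293 + p_d*8.851413] = 2.431069

Answer: Price = V(0,0) = 2.4311


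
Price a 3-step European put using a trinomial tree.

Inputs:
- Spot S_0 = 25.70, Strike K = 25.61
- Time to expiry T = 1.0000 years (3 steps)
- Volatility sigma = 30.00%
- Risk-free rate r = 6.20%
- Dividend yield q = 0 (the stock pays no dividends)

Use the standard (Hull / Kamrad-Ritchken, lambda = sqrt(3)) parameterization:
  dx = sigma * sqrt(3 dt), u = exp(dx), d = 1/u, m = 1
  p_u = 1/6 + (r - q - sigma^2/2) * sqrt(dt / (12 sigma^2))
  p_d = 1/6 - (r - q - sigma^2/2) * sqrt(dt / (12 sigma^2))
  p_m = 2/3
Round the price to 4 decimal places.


Answer: Price = V(0,0) = 1.9653

Derivation:
dt = T/N = 0.333333; dx = sigma*sqrt(3*dt) = 0.300000
u = exp(dx) = 1.349859; d = 1/u = 0.740818
p_u = 0.176111, p_m = 0.666667, p_d = 0.157222
Discount per step: exp(-r*dt) = 0.979545
Stock lattice S(k, j) with j the centered position index:
  k=0: S(0,+0) = 25.7000
  k=1: S(1,-1) = 19.0390; S(1,+0) = 25.7000; S(1,+1) = 34.6914
  k=2: S(2,-2) = 14.1045; S(2,-1) = 19.0390; S(2,+0) = 25.7000; S(2,+1) = 34.6914; S(2,+2) = 46.8285
  k=3: S(3,-3) = 10.4488; S(3,-2) = 14.1045; S(3,-1) = 19.0390; S(3,+0) = 25.7000; S(3,+1) = 34.6914; S(3,+2) = 46.8285; S(3,+3) = 63.2118
Terminal payoffs V(N, j) = max(K - S_T, 0):
  V(3,-3) = 15.161160; V(3,-2) = 11.505541; V(3,-1) = 6.570972; V(3,+0) = 0.000000; V(3,+1) = 0.000000; V(3,+2) = 0.000000; V(3,+3) = 0.000000
Backward induction: V(k, j) = exp(-r*dt) * [p_u * V(k+1, j+1) + p_m * V(k+1, j) + p_d * V(k+1, j-1)]
  V(2,-2) = exp(-r*dt) * [p_u*6.570972 + p_m*11.505541 + p_d*15.161160] = 10.981932
  V(2,-1) = exp(-r*dt) * [p_u*0.000000 + p_m*6.570972 + p_d*11.505541] = 6.062969
  V(2,+0) = exp(-r*dt) * [p_u*0.000000 + p_m*0.000000 + p_d*6.570972] = 1.011971
  V(2,+1) = exp(-r*dt) * [p_u*0.000000 + p_m*0.000000 + p_d*0.000000] = 0.000000
  V(2,+2) = exp(-r*dt) * [p_u*0.000000 + p_m*0.000000 + p_d*0.000000] = 0.000000
  V(1,-1) = exp(-r*dt) * [p_u*1.011971 + p_m*6.062969 + p_d*10.981932] = 5.825163
  V(1,+0) = exp(-r*dt) * [p_u*0.000000 + p_m*1.011971 + p_d*6.062969] = 1.594583
  V(1,+1) = exp(-r*dt) * [p_u*0.000000 + p_m*0.000000 + p_d*1.011971] = 0.155850
  V(0,+0) = exp(-r*dt) * [p_u*0.155850 + p_m*1.594583 + p_d*5.825163] = 1.965309


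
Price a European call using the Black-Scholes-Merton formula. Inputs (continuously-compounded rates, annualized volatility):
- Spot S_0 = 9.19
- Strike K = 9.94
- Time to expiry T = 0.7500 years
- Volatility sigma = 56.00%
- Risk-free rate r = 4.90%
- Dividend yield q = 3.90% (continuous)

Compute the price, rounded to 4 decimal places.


d1 = (ln(S/K) + (r - q + 0.5*sigma^2) * T) / (sigma * sqrt(T)) = 0.09618844
d2 = d1 - sigma * sqrt(T) = -0.38878578
exp(-rT) = 0.96391708; exp(-qT) = 0.97117364
C = S_0 * exp(-qT) * N(d1) - K * exp(-rT) * N(d2)
N(d1) = 0.53831455; N(d2) = 0.34871731
C = 9.1900 * 0.97117364 * 0.53831455 - 9.9400 * 0.96391708 * 0.34871731 = 1.4633

Answer: Price = 1.4633


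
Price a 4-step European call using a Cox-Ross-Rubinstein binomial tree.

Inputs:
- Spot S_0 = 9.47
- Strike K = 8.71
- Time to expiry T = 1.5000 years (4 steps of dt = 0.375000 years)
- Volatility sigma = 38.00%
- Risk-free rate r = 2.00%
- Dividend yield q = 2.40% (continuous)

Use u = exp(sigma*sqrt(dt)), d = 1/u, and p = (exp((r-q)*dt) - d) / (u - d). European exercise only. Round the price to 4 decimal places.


Answer: Price = V(0,0) = 1.9932

Derivation:
dt = T/N = 0.375000
u = exp(sigma*sqrt(dt)) = 1.262005; d = 1/u = 0.792390
p = (exp((r-q)*dt) - d) / (u - d) = 0.438894
Discount per step: exp(-r*dt) = 0.992528
Stock lattice S(k, i) with i counting down-moves:
  k=0: S(0,0) = 9.4700
  k=1: S(1,0) = 11.9512; S(1,1) = 7.5039
  k=2: S(2,0) = 15.0825; S(2,1) = 9.4700; S(2,2) = 5.9460
  k=3: S(3,0) = 19.0341; S(3,1) = 11.9512; S(3,2) = 7.5039; S(3,3) = 4.7116
  k=4: S(4,0) = 24.0212; S(4,1) = 15.0825; S(4,2) = 9.4700; S(4,3) = 5.9460; S(4,4) = 3.7334
Terminal payoffs V(N, i) = max(S_T - K, 0):
  V(4,0) = 15.311158; V(4,1) = 6.372452; V(4,2) = 0.760000; V(4,3) = 0.000000; V(4,4) = 0.000000
Backward induction: V(k, i) = exp(-r*dt) * [p * V(k+1, i) + (1-p) * V(k+1, i+1)].
  V(3,0) = exp(-r*dt) * [p*15.311158 + (1-p)*6.372452] = 10.218668
  V(3,1) = exp(-r*dt) * [p*6.372452 + (1-p)*0.760000] = 3.199188
  V(3,2) = exp(-r*dt) * [p*0.760000 + (1-p)*0.000000] = 0.331067
  V(3,3) = exp(-r*dt) * [p*0.000000 + (1-p)*0.000000] = 0.000000
  V(2,0) = exp(-r*dt) * [p*10.218668 + (1-p)*3.199188] = 6.233072
  V(2,1) = exp(-r*dt) * [p*3.199188 + (1-p)*0.331067] = 1.577989
  V(2,2) = exp(-r*dt) * [p*0.331067 + (1-p)*0.000000] = 0.144218
  V(1,0) = exp(-r*dt) * [p*6.233072 + (1-p)*1.577989] = 3.594020
  V(1,1) = exp(-r*dt) * [p*1.577989 + (1-p)*0.144218] = 0.767712
  V(0,0) = exp(-r*dt) * [p*3.594020 + (1-p)*0.767712] = 1.993157


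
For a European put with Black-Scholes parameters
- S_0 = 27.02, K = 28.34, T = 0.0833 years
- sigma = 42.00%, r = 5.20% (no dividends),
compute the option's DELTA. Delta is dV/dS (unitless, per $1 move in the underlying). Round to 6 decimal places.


d1 = -0.2971328834; d2 = -0.4183521888
phi(d1) = 0.3817144327; exp(-qT) = 1.0000000000; exp(-rT) = 0.9956777678
N(-d1) = 0.6168174699
Delta = -exp(-qT) * N(-d1) = -1.0000000000 * 0.6168174699 = -0.616817

Answer: Delta = -0.616817


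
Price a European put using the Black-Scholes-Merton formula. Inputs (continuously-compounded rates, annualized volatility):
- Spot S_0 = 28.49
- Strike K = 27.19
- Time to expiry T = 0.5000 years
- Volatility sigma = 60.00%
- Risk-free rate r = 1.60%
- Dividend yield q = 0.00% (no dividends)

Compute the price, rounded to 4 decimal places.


d1 = (ln(S/K) + (r - q + 0.5*sigma^2) * T) / (sigma * sqrt(T)) = 0.34107034
d2 = d1 - sigma * sqrt(T) = -0.08319373
exp(-rT) = 0.99203191; exp(-qT) = 1.00000000
P = K * exp(-rT) * N(-d2) - S_0 * exp(-qT) * N(-d1)
N(-d1) = 0.36652531; N(-d2) = 0.53315125
P = 27.1900 * 0.99203191 * 0.53315125 - 28.4900 * 1.00000000 * 0.36652531 = 3.9386

Answer: Price = 3.9386


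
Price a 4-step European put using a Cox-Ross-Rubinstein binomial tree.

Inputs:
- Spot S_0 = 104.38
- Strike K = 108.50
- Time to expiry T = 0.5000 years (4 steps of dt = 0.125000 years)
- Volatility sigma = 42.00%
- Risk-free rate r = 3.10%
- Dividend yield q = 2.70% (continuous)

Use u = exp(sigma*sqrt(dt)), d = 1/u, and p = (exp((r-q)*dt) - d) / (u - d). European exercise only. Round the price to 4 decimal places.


Answer: Price = V(0,0) = 14.3091

Derivation:
dt = T/N = 0.125000
u = exp(sigma*sqrt(dt)) = 1.160084; d = 1/u = 0.862007
p = (exp((r-q)*dt) - d) / (u - d) = 0.464623
Discount per step: exp(-r*dt) = 0.996132
Stock lattice S(k, i) with i counting down-moves:
  k=0: S(0,0) = 104.3800
  k=1: S(1,0) = 121.0896; S(1,1) = 89.9762
  k=2: S(2,0) = 140.4741; S(2,1) = 104.3800; S(2,2) = 77.5601
  k=3: S(3,0) = 162.9617; S(3,1) = 121.0896; S(3,2) = 89.9762; S(3,3) = 66.8573
  k=4: S(4,0) = 189.0493; S(4,1) = 140.4741; S(4,2) = 104.3800; S(4,3) = 77.5601; S(4,4) = 57.6314
Terminal payoffs V(N, i) = max(K - S_T, 0):
  V(4,0) = 0.000000; V(4,1) = 0.000000; V(4,2) = 4.120000; V(4,3) = 30.939891; V(4,4) = 50.868552
Backward induction: V(k, i) = exp(-r*dt) * [p * V(k+1, i) + (1-p) * V(k+1, i+1)].
  V(3,0) = exp(-r*dt) * [p*0.000000 + (1-p)*0.000000] = 0.000000
  V(3,1) = exp(-r*dt) * [p*0.000000 + (1-p)*4.120000] = 2.197223
  V(3,2) = exp(-r*dt) * [p*4.120000 + (1-p)*30.939891] = 18.407292
  V(3,3) = exp(-r*dt) * [p*30.939891 + (1-p)*50.868552] = 41.448318
  V(2,0) = exp(-r*dt) * [p*0.000000 + (1-p)*2.197223] = 1.171794
  V(2,1) = exp(-r*dt) * [p*2.197223 + (1-p)*18.407292] = 10.833663
  V(2,2) = exp(-r*dt) * [p*18.407292 + (1-p)*41.448318] = 30.624034
  V(1,0) = exp(-r*dt) * [p*1.171794 + (1-p)*10.833663] = 6.320001
  V(1,1) = exp(-r*dt) * [p*10.833663 + (1-p)*30.624034] = 21.346099
  V(0,0) = exp(-r*dt) * [p*6.320001 + (1-p)*21.346099] = 14.309076


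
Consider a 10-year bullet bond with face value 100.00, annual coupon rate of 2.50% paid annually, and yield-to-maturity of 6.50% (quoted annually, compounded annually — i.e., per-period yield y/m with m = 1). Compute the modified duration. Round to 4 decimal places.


Answer: Modified duration = 8.2015

Derivation:
Coupon per period c = face * coupon_rate / m = 2.500000
Periods per year m = 1; per-period yield y/m = 0.065000
Number of cashflows N = 10
Cashflows (t years, CF_t, discount factor 1/(1+y/m)^(m*t), PV):
  t = 1.0000: CF_t = 2.500000, DF = 0.938967, PV = 2.347418
  t = 2.0000: CF_t = 2.500000, DF = 0.881659, PV = 2.204148
  t = 3.0000: CF_t = 2.500000, DF = 0.827849, PV = 2.069623
  t = 4.0000: CF_t = 2.500000, DF = 0.777323, PV = 1.943308
  t = 5.0000: CF_t = 2.500000, DF = 0.729881, PV = 1.824702
  t = 6.0000: CF_t = 2.500000, DF = 0.685334, PV = 1.713335
  t = 7.0000: CF_t = 2.500000, DF = 0.643506, PV = 1.608766
  t = 8.0000: CF_t = 2.500000, DF = 0.604231, PV = 1.510578
  t = 9.0000: CF_t = 2.500000, DF = 0.567353, PV = 1.418383
  t = 10.0000: CF_t = 102.500000, DF = 0.532726, PV = 54.604419
Price P = sum_t PV_t = 71.244679
First compute Macaulay numerator sum_t t * PV_t:
  t * PV_t at t = 1.0000: 2.347418
  t * PV_t at t = 2.0000: 4.408296
  t * PV_t at t = 3.0000: 6.208868
  t * PV_t at t = 4.0000: 7.773231
  t * PV_t at t = 5.0000: 9.123510
  t * PV_t at t = 6.0000: 10.280012
  t * PV_t at t = 7.0000: 11.261359
  t * PV_t at t = 8.0000: 12.084624
  t * PV_t at t = 9.0000: 12.765448
  t * PV_t at t = 10.0000: 546.044186
Macaulay duration D = 622.296952 / 71.244679 = 8.734645
Modified duration = D / (1 + y/m) = 8.734645 / (1 + 0.065000) = 8.201544


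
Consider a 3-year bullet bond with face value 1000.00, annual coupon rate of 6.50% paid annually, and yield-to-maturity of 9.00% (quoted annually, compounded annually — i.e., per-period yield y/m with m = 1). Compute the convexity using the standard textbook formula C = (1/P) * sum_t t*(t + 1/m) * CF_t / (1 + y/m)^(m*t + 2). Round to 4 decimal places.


Coupon per period c = face * coupon_rate / m = 65.000000
Periods per year m = 1; per-period yield y/m = 0.090000
Number of cashflows N = 3
Cashflows (t years, CF_t, discount factor 1/(1+y/m)^(m*t), PV):
  t = 1.0000: CF_t = 65.000000, DF = 0.917431, PV = 59.633028
  t = 2.0000: CF_t = 65.000000, DF = 0.841680, PV = 54.709200
  t = 3.0000: CF_t = 1065.000000, DF = 0.772183, PV = 822.375406
Price P = sum_t PV_t = 936.717633
Convexity numerator sum_t t*(t + 1/m) * CF_t / (1+y/m)^(m*t + 2):
  t = 1.0000: term = 100.383852
  t = 2.0000: term = 276.285832
  t = 3.0000: term = 8306.123117
Convexity = (1/P) * sum = 8682.792802 / 936.717633 = 9.269381

Answer: Convexity = 9.2694


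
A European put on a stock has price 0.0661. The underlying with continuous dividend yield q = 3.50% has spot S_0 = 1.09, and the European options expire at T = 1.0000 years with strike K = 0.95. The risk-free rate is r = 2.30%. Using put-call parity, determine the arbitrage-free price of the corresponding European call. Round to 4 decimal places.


Put-call parity: C - P = S_0 * exp(-qT) - K * exp(-rT).
S_0 * exp(-qT) = 1.0900 * 0.96560542 = 1.05250990
K * exp(-rT) = 0.9500 * 0.97726248 = 0.92839936
C = P + S*exp(-qT) - K*exp(-rT)
C = 0.0661 + 1.05250990 - 0.92839936 = 0.1902

Answer: Call price = 0.1902


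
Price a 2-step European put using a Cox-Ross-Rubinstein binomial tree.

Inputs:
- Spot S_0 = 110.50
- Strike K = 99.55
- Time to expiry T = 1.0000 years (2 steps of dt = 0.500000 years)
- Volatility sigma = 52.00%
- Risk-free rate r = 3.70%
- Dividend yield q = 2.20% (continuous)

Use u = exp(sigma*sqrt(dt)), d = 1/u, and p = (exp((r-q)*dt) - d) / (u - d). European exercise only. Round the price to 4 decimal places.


Answer: Price = V(0,0) = 15.1486

Derivation:
dt = T/N = 0.500000
u = exp(sigma*sqrt(dt)) = 1.444402; d = 1/u = 0.692328
p = (exp((r-q)*dt) - d) / (u - d) = 0.419108
Discount per step: exp(-r*dt) = 0.981670
Stock lattice S(k, i) with i counting down-moves:
  k=0: S(0,0) = 110.5000
  k=1: S(1,0) = 159.6064; S(1,1) = 76.5022
  k=2: S(2,0) = 230.5359; S(2,1) = 110.5000; S(2,2) = 52.9646
Terminal payoffs V(N, i) = max(K - S_T, 0):
  V(2,0) = 0.000000; V(2,1) = 0.000000; V(2,2) = 46.585363
Backward induction: V(k, i) = exp(-r*dt) * [p * V(k+1, i) + (1-p) * V(k+1, i+1)].
  V(1,0) = exp(-r*dt) * [p*0.000000 + (1-p)*0.000000] = 0.000000
  V(1,1) = exp(-r*dt) * [p*0.000000 + (1-p)*46.585363] = 26.565042
  V(0,0) = exp(-r*dt) * [p*0.000000 + (1-p)*26.565042] = 15.148567


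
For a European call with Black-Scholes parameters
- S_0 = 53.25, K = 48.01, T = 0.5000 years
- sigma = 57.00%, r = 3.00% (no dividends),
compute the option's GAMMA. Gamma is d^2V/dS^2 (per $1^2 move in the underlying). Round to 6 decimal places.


d1 = 0.4957525197; d2 = 0.0927016545
phi(d1) = 0.3528106340; exp(-qT) = 1.0000000000; exp(-rT) = 0.9851119396
Gamma = exp(-qT) * phi(d1) / (S * sigma * sqrt(T)) = 1.0000000000 * 0.3528106340 / (53.2500 * 0.5700 * 0.7071067812) = 0.016439

Answer: Gamma = 0.016439


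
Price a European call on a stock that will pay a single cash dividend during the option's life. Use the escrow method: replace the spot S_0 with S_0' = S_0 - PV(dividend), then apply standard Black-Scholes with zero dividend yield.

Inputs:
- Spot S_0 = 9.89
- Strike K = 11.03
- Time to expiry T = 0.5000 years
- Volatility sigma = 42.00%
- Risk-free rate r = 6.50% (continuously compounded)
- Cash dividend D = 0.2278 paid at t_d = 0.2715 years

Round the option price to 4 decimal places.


PV(D) = D * exp(-r * t_d) = 0.2278 * 0.98250731 = 0.22381516
S_0' = S_0 - PV(D) = 9.8900 - 0.22381516 = 9.66618484
d1 = (ln(S_0'/K) + (r + sigma^2/2)*T) / (sigma*sqrt(T)) = -0.18649146
d2 = d1 - sigma*sqrt(T) = -0.48347631
exp(-rT) = 0.96802245
N(d1) = 0.42602969; N(d2) = 0.31437879
C = S_0' * N(d1) - K * exp(-rT) * N(d2) = 9.66618484 * 0.42602969 - 11.0300 * 0.96802245 * 0.31437879 = 0.7614

Answer: Price = 0.7614


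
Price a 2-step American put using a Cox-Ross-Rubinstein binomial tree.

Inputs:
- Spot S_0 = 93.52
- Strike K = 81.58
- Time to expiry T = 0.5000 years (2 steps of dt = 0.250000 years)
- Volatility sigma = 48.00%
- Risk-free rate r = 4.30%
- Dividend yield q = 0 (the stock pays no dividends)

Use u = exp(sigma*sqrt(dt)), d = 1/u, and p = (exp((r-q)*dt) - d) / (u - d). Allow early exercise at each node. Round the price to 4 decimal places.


dt = T/N = 0.250000
u = exp(sigma*sqrt(dt)) = 1.271249; d = 1/u = 0.786628
p = (exp((r-q)*dt) - d) / (u - d) = 0.462588
Discount per step: exp(-r*dt) = 0.989308
Stock lattice S(k, i) with i counting down-moves:
  k=0: S(0,0) = 93.5200
  k=1: S(1,0) = 118.8872; S(1,1) = 73.5654
  k=2: S(2,0) = 151.1353; S(2,1) = 93.5200; S(2,2) = 57.8686
Terminal payoffs V(N, i) = max(K - S_T, 0):
  V(2,0) = 0.000000; V(2,1) = 0.000000; V(2,2) = 23.711377
Backward induction: V(k, i) = exp(-r*dt) * [p * V(k+1, i) + (1-p) * V(k+1, i+1)]; then take max(V_cont, immediate exercise) for American.
  V(1,0) = exp(-r*dt) * [p*0.000000 + (1-p)*0.000000] = 0.000000; exercise = 0.000000; V(1,0) = max -> 0.000000
  V(1,1) = exp(-r*dt) * [p*0.000000 + (1-p)*23.711377] = 12.606521; exercise = 8.014562; V(1,1) = max -> 12.606521
  V(0,0) = exp(-r*dt) * [p*0.000000 + (1-p)*12.606521] = 6.702452; exercise = 0.000000; V(0,0) = max -> 6.702452

Answer: Price = V(0,0) = 6.7025


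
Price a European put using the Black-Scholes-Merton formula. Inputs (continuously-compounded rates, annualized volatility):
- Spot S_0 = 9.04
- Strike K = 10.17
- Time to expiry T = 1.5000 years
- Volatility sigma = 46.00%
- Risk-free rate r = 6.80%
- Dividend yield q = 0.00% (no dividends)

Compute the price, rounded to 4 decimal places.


d1 = (ln(S/K) + (r - q + 0.5*sigma^2) * T) / (sigma * sqrt(T)) = 0.25367655
d2 = d1 - sigma * sqrt(T) = -0.30970609
exp(-rT) = 0.90302955; exp(-qT) = 1.00000000
P = K * exp(-rT) * N(-d2) - S_0 * exp(-qT) * N(-d1)
N(-d1) = 0.39987273; N(-d2) = 0.62160776
P = 10.1700 * 0.90302955 * 0.62160776 - 9.0400 * 1.00000000 * 0.39987273 = 2.0939

Answer: Price = 2.0939


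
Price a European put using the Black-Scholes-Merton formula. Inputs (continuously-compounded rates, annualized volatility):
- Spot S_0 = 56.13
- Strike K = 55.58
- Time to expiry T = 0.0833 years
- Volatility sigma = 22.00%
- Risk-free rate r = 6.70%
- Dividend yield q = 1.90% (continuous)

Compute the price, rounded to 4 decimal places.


Answer: Price = 1.0577

Derivation:
d1 = (ln(S/K) + (r - q + 0.5*sigma^2) * T) / (sigma * sqrt(T)) = 0.24980011
d2 = d1 - sigma * sqrt(T) = 0.18630429
exp(-rT) = 0.99443445; exp(-qT) = 0.99841855
P = K * exp(-rT) * N(-d2) - S_0 * exp(-qT) * N(-d1)
N(-d1) = 0.40137097; N(-d2) = 0.42610307
P = 55.5800 * 0.99443445 * 0.42610307 - 56.1300 * 0.99841855 * 0.40137097 = 1.0577


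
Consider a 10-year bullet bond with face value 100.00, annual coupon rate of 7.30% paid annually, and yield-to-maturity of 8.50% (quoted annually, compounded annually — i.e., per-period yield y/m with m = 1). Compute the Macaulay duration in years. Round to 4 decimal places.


Answer: Macaulay duration = 7.3143 years

Derivation:
Coupon per period c = face * coupon_rate / m = 7.300000
Periods per year m = 1; per-period yield y/m = 0.085000
Number of cashflows N = 10
Cashflows (t years, CF_t, discount factor 1/(1+y/m)^(m*t), PV):
  t = 1.0000: CF_t = 7.300000, DF = 0.921659, PV = 6.728111
  t = 2.0000: CF_t = 7.300000, DF = 0.849455, PV = 6.201024
  t = 3.0000: CF_t = 7.300000, DF = 0.782908, PV = 5.715229
  t = 4.0000: CF_t = 7.300000, DF = 0.721574, PV = 5.267492
  t = 5.0000: CF_t = 7.300000, DF = 0.665045, PV = 4.854832
  t = 6.0000: CF_t = 7.300000, DF = 0.612945, PV = 4.474499
  t = 7.0000: CF_t = 7.300000, DF = 0.564926, PV = 4.123962
  t = 8.0000: CF_t = 7.300000, DF = 0.520669, PV = 3.800887
  t = 9.0000: CF_t = 7.300000, DF = 0.479880, PV = 3.503122
  t = 10.0000: CF_t = 107.300000, DF = 0.442285, PV = 47.457225
Price P = sum_t PV_t = 92.126382
Macaulay numerator sum_t t * PV_t:
  t * PV_t at t = 1.0000: 6.728111
  t * PV_t at t = 2.0000: 12.402047
  t * PV_t at t = 3.0000: 17.145687
  t * PV_t at t = 4.0000: 21.069969
  t * PV_t at t = 5.0000: 24.274158
  t * PV_t at t = 6.0000: 26.846995
  t * PV_t at t = 7.0000: 28.867737
  t * PV_t at t = 8.0000: 30.407096
  t * PV_t at t = 9.0000: 31.528095
  t * PV_t at t = 10.0000: 474.572250
Macaulay duration D = (sum_t t * PV_t) / P = 673.842144 / 92.126382 = 7.314323


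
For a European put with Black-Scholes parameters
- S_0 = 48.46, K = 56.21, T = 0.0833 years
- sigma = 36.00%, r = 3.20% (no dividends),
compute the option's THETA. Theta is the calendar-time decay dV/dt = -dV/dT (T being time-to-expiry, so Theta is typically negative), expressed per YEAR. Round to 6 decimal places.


d1 = -1.3502354929; d2 = -1.4541377546
phi(d1) = 0.1603323427; exp(-qT) = 1.0000000000; exp(-rT) = 0.9973379496
Theta = -S*exp(-qT)*phi(d1)*sigma/(2*sqrt(T)) + r*K*exp(-rT)*N(-d2) - q*S*exp(-qT)*N(-d1)
N(-d1) = 0.9115297717; N(-d2) = 0.9270459410; sqrt(T) = 0.2886173938
Term 1 = -48.4600 * 1.0000000000 * 0.1603323427 * 0.3600 / (2 * 0.2886173938) = -4.8456780116
Term 2 = 0.0320 * 56.2100 * 0.9973379496 * 0.9270459410 = 1.6630571164
Term 3 = 0 (no dividend yield, q = 0)
Theta = -4.8456780116 + (1.6630571164) + (0.0000000000) = -3.182621

Answer: Theta = -3.182621


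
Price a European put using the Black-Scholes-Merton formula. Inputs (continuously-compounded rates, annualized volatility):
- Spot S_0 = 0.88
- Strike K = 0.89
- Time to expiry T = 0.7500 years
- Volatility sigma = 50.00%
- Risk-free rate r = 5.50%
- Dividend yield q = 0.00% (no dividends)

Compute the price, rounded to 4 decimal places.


Answer: Price = 0.1360

Derivation:
d1 = (ln(S/K) + (r - q + 0.5*sigma^2) * T) / (sigma * sqrt(T)) = 0.28567394
d2 = d1 - sigma * sqrt(T) = -0.14733876
exp(-rT) = 0.95958920; exp(-qT) = 1.00000000
P = K * exp(-rT) * N(-d2) - S_0 * exp(-qT) * N(-d1)
N(-d1) = 0.38756393; N(-d2) = 0.55856768
P = 0.8900 * 0.95958920 * 0.55856768 - 0.8800 * 1.00000000 * 0.38756393 = 0.1360


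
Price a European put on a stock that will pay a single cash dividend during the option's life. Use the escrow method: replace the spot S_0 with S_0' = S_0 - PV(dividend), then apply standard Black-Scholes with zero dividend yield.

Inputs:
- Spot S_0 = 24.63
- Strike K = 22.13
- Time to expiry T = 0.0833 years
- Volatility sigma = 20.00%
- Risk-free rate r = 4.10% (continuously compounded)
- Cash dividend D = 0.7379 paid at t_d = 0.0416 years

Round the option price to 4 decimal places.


Answer: Price = 0.0499

Derivation:
PV(D) = D * exp(-r * t_d) = 0.7379 * 0.99829585 = 0.73664251
S_0' = S_0 - PV(D) = 24.6300 - 0.73664251 = 23.89335749
d1 = (ln(S_0'/K) + (r + sigma^2/2)*T) / (sigma*sqrt(T)) = 1.41619387
d2 = d1 - sigma*sqrt(T) = 1.35847039
exp(-rT) = 0.99659053
N(-d1) = 0.07835937; N(-d2) = 0.08715724
P = K * exp(-rT) * N(-d2) - S_0' * N(-d1) = 22.1300 * 0.99659053 * 0.08715724 - 23.89335749 * 0.07835937 = 0.0499


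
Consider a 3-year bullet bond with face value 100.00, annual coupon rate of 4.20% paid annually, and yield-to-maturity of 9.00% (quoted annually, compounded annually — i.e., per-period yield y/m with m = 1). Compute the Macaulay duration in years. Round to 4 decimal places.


Coupon per period c = face * coupon_rate / m = 4.200000
Periods per year m = 1; per-period yield y/m = 0.090000
Number of cashflows N = 3
Cashflows (t years, CF_t, discount factor 1/(1+y/m)^(m*t), PV):
  t = 1.0000: CF_t = 4.200000, DF = 0.917431, PV = 3.853211
  t = 2.0000: CF_t = 4.200000, DF = 0.841680, PV = 3.535056
  t = 3.0000: CF_t = 104.200000, DF = 0.772183, PV = 80.461519
Price P = sum_t PV_t = 87.849786
Macaulay numerator sum_t t * PV_t:
  t * PV_t at t = 1.0000: 3.853211
  t * PV_t at t = 2.0000: 7.070112
  t * PV_t at t = 3.0000: 241.384556
Macaulay duration D = (sum_t t * PV_t) / P = 252.307879 / 87.849786 = 2.872038

Answer: Macaulay duration = 2.8720 years


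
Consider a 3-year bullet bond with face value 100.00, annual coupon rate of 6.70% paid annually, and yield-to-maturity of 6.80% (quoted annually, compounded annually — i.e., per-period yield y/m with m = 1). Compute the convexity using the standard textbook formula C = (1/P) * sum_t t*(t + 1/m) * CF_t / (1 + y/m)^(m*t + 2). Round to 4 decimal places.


Coupon per period c = face * coupon_rate / m = 6.700000
Periods per year m = 1; per-period yield y/m = 0.068000
Number of cashflows N = 3
Cashflows (t years, CF_t, discount factor 1/(1+y/m)^(m*t), PV):
  t = 1.0000: CF_t = 6.700000, DF = 0.936330, PV = 6.273408
  t = 2.0000: CF_t = 6.700000, DF = 0.876713, PV = 5.873978
  t = 3.0000: CF_t = 106.700000, DF = 0.820892, PV = 87.589220
Price P = sum_t PV_t = 99.736606
Convexity numerator sum_t t*(t + 1/m) * CF_t / (1+y/m)^(m*t + 2):
  t = 1.0000: term = 10.999958
  t = 2.0000: term = 30.898759
  t = 3.0000: term = 921.487402
Convexity = (1/P) * sum = 963.386119 / 99.736606 = 9.659303

Answer: Convexity = 9.6593


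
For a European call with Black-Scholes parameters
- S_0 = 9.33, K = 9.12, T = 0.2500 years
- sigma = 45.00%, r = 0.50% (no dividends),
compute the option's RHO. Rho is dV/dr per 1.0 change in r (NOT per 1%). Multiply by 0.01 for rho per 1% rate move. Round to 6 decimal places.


d1 = 0.2192342701; d2 = -0.0057657299
phi(d1) = 0.3894692494; exp(-qT) = 1.0000000000; exp(-rT) = 0.9987507809
N(d2) = 0.4976998193
Rho = K*T*exp(-rT)*N(d2) = 9.1200 * 0.2500 * 0.9987507809 * 0.4976998193 = 1.133338

Answer: Rho = 1.133338


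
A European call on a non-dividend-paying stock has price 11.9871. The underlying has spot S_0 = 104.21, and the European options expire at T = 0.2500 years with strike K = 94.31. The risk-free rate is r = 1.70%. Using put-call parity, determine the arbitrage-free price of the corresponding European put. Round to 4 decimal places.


Answer: Put price = 1.6871

Derivation:
Put-call parity: C - P = S_0 * exp(-qT) - K * exp(-rT).
S_0 * exp(-qT) = 104.2100 * 1.00000000 = 104.21000000
K * exp(-rT) = 94.3100 * 0.99575902 = 93.91003303
P = C - S*exp(-qT) + K*exp(-rT)
P = 11.9871 - 104.21000000 + 93.91003303 = 1.6871


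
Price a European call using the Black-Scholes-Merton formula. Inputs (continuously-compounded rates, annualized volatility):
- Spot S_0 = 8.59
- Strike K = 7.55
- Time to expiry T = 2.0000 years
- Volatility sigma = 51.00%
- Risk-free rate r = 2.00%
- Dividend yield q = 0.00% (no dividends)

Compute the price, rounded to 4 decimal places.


d1 = (ln(S/K) + (r - q + 0.5*sigma^2) * T) / (sigma * sqrt(T)) = 0.59501119
d2 = d1 - sigma * sqrt(T) = -0.12623773
exp(-rT) = 0.96078944; exp(-qT) = 1.00000000
C = S_0 * exp(-qT) * N(d1) - K * exp(-rT) * N(d2)
N(d1) = 0.72408200; N(d2) = 0.44977187
C = 8.5900 * 1.00000000 * 0.72408200 - 7.5500 * 0.96078944 * 0.44977187 = 2.9572

Answer: Price = 2.9572


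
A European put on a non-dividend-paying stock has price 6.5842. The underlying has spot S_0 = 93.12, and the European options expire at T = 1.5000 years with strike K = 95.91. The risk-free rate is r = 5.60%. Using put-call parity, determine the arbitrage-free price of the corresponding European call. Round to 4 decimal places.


Answer: Call price = 11.5215

Derivation:
Put-call parity: C - P = S_0 * exp(-qT) - K * exp(-rT).
S_0 * exp(-qT) = 93.1200 * 1.00000000 = 93.12000000
K * exp(-rT) = 95.9100 * 0.91943126 = 88.18265177
C = P + S*exp(-qT) - K*exp(-rT)
C = 6.5842 + 93.12000000 - 88.18265177 = 11.5215


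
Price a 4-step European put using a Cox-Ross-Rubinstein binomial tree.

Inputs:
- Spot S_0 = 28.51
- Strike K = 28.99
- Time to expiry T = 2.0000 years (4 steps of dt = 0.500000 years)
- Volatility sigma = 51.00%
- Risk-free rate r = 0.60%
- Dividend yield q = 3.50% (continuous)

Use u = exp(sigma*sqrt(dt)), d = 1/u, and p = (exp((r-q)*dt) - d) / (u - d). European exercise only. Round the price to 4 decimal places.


dt = T/N = 0.500000
u = exp(sigma*sqrt(dt)) = 1.434225; d = 1/u = 0.697241
p = (exp((r-q)*dt) - d) / (u - d) = 0.391276
Discount per step: exp(-r*dt) = 0.997004
Stock lattice S(k, i) with i counting down-moves:
  k=0: S(0,0) = 28.5100
  k=1: S(1,0) = 40.8897; S(1,1) = 19.8783
  k=2: S(2,0) = 58.6451; S(2,1) = 28.5100; S(2,2) = 13.8600
  k=3: S(3,0) = 84.1102; S(3,1) = 40.8897; S(3,2) = 19.8783; S(3,3) = 9.6637
  k=4: S(4,0) = 120.6330; S(4,1) = 58.6451; S(4,2) = 28.5100; S(4,3) = 13.8600; S(4,4) = 6.7380
Terminal payoffs V(N, i) = max(K - S_T, 0):
  V(4,0) = 0.000000; V(4,1) = 0.000000; V(4,2) = 0.480000; V(4,3) = 15.130014; V(4,4) = 22.252041
Backward induction: V(k, i) = exp(-r*dt) * [p * V(k+1, i) + (1-p) * V(k+1, i+1)].
  V(3,0) = exp(-r*dt) * [p*0.000000 + (1-p)*0.000000] = 0.000000
  V(3,1) = exp(-r*dt) * [p*0.000000 + (1-p)*0.480000] = 0.291312
  V(3,2) = exp(-r*dt) * [p*0.480000 + (1-p)*15.130014] = 9.369670
  V(3,3) = exp(-r*dt) * [p*15.130014 + (1-p)*22.252041] = 19.407057
  V(2,0) = exp(-r*dt) * [p*0.000000 + (1-p)*0.291312] = 0.176798
  V(2,1) = exp(-r*dt) * [p*0.291312 + (1-p)*9.369670] = 5.800104
  V(2,2) = exp(-r*dt) * [p*9.369670 + (1-p)*19.407057] = 15.433303
  V(1,0) = exp(-r*dt) * [p*0.176798 + (1-p)*5.800104] = 3.589058
  V(1,1) = exp(-r*dt) * [p*5.800104 + (1-p)*15.433303] = 11.629128
  V(0,0) = exp(-r*dt) * [p*3.589058 + (1-p)*11.629128] = 8.457833

Answer: Price = V(0,0) = 8.4578


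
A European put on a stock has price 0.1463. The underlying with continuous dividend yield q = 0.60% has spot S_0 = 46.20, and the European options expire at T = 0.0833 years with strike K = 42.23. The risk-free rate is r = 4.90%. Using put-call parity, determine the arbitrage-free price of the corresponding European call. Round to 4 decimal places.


Answer: Call price = 4.2652

Derivation:
Put-call parity: C - P = S_0 * exp(-qT) - K * exp(-rT).
S_0 * exp(-qT) = 46.2000 * 0.99950032 = 46.17691501
K * exp(-rT) = 42.2300 * 0.99592662 = 42.05798111
C = P + S*exp(-qT) - K*exp(-rT)
C = 0.1463 + 46.17691501 - 42.05798111 = 4.2652


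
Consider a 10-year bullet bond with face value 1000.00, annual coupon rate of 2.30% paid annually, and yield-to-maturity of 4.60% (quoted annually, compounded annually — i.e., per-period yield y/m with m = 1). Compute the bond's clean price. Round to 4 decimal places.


Coupon per period c = face * coupon_rate / m = 23.000000
Periods per year m = 1; per-period yield y/m = 0.046000
Number of cashflows N = 10
Cashflows (t years, CF_t, discount factor 1/(1+y/m)^(m*t), PV):
  t = 1.0000: CF_t = 23.000000, DF = 0.956023, PV = 21.988528
  t = 2.0000: CF_t = 23.000000, DF = 0.913980, PV = 21.021537
  t = 3.0000: CF_t = 23.000000, DF = 0.873786, PV = 20.097072
  t = 4.0000: CF_t = 23.000000, DF = 0.835359, PV = 19.213262
  t = 5.0000: CF_t = 23.000000, DF = 0.798623, PV = 18.368319
  t = 6.0000: CF_t = 23.000000, DF = 0.763501, PV = 17.560534
  t = 7.0000: CF_t = 23.000000, DF = 0.729925, PV = 16.788274
  t = 8.0000: CF_t = 23.000000, DF = 0.697825, PV = 16.049975
  t = 9.0000: CF_t = 23.000000, DF = 0.667137, PV = 15.344144
  t = 10.0000: CF_t = 1023.000000, DF = 0.637798, PV = 652.467356
Price P = sum_t PV_t = 818.899001

Answer: Price = 818.8990


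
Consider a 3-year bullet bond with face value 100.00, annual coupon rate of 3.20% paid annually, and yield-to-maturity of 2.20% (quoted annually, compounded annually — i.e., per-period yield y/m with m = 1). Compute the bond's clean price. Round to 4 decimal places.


Coupon per period c = face * coupon_rate / m = 3.200000
Periods per year m = 1; per-period yield y/m = 0.022000
Number of cashflows N = 3
Cashflows (t years, CF_t, discount factor 1/(1+y/m)^(m*t), PV):
  t = 1.0000: CF_t = 3.200000, DF = 0.978474, PV = 3.131115
  t = 2.0000: CF_t = 3.200000, DF = 0.957411, PV = 3.063714
  t = 3.0000: CF_t = 103.200000, DF = 0.936801, PV = 96.677856
Price P = sum_t PV_t = 102.872685

Answer: Price = 102.8727


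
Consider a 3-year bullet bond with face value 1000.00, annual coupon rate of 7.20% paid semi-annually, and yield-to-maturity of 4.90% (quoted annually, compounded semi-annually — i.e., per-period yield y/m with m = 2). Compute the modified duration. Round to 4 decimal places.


Answer: Modified duration = 2.6939

Derivation:
Coupon per period c = face * coupon_rate / m = 36.000000
Periods per year m = 2; per-period yield y/m = 0.024500
Number of cashflows N = 6
Cashflows (t years, CF_t, discount factor 1/(1+y/m)^(m*t), PV):
  t = 0.5000: CF_t = 36.000000, DF = 0.976086, PV = 35.139092
  t = 1.0000: CF_t = 36.000000, DF = 0.952744, PV = 34.298772
  t = 1.5000: CF_t = 36.000000, DF = 0.929960, PV = 33.478548
  t = 2.0000: CF_t = 36.000000, DF = 0.907721, PV = 32.677938
  t = 2.5000: CF_t = 36.000000, DF = 0.886013, PV = 31.896475
  t = 3.0000: CF_t = 1036.000000, DF = 0.864825, PV = 895.958675
Price P = sum_t PV_t = 1063.449501
First compute Macaulay numerator sum_t t * PV_t:
  t * PV_t at t = 0.5000: 17.569546
  t * PV_t at t = 1.0000: 34.298772
  t * PV_t at t = 1.5000: 50.217822
  t * PV_t at t = 2.0000: 65.355877
  t * PV_t at t = 2.5000: 79.741187
  t * PV_t at t = 3.0000: 2687.876026
Macaulay duration D = 2935.059230 / 1063.449501 = 2.759942
Modified duration = D / (1 + y/m) = 2.759942 / (1 + 0.024500) = 2.693941


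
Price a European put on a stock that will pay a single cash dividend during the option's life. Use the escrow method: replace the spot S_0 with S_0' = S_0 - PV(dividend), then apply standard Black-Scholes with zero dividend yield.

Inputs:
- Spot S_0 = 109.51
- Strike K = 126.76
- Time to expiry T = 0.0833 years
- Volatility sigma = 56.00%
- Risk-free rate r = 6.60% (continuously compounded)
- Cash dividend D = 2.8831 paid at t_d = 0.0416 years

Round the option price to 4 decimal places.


Answer: Price = 20.8853

Derivation:
PV(D) = D * exp(-r * t_d) = 2.8831 * 0.99725817 = 2.87519502
S_0' = S_0 - PV(D) = 109.5100 - 2.87519502 = 106.63480498
d1 = (ln(S_0'/K) + (r + sigma^2/2)*T) / (sigma*sqrt(T)) = -0.95483761
d2 = d1 - sigma*sqrt(T) = -1.11646335
exp(-rT) = 0.99451729
N(-d1) = 0.83017009; N(-d2) = 0.86788807
P = K * exp(-rT) * N(-d2) - S_0' * N(-d1) = 126.7600 * 0.99451729 * 0.86788807 - 106.63480498 * 0.83017009 = 20.8853


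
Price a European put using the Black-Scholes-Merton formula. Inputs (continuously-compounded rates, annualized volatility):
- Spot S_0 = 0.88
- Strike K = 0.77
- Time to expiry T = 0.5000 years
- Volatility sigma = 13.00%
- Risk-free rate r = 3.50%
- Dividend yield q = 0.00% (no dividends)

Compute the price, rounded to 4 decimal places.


d1 = (ln(S/K) + (r - q + 0.5*sigma^2) * T) / (sigma * sqrt(T)) = 1.68896689
d2 = d1 - sigma * sqrt(T) = 1.59704301
exp(-rT) = 0.98265224; exp(-qT) = 1.00000000
P = K * exp(-rT) * N(-d2) - S_0 * exp(-qT) * N(-d1)
N(-d1) = 0.04561289; N(-d2) = 0.05512806
P = 0.7700 * 0.98265224 * 0.05512806 - 0.8800 * 1.00000000 * 0.04561289 = 0.0016

Answer: Price = 0.0016


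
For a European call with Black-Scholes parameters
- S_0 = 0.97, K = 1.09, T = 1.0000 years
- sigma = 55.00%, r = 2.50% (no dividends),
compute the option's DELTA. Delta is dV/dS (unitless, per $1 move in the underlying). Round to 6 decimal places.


Answer: Delta = 0.543156

Derivation:
d1 = 0.1083874478; d2 = -0.4416125522
phi(d1) = 0.3966057945; exp(-qT) = 1.0000000000; exp(-rT) = 0.9753099120
N(d1) = 0.5431558211
Delta = exp(-qT) * N(d1) = 1.0000000000 * 0.5431558211 = 0.543156


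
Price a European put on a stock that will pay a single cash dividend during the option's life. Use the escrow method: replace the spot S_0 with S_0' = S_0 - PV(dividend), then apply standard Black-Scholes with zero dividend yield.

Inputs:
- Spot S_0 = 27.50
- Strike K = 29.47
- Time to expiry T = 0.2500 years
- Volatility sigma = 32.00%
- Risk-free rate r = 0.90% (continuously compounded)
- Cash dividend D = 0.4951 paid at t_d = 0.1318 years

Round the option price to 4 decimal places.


PV(D) = D * exp(-r * t_d) = 0.4951 * 0.99881450 = 0.49451306
S_0' = S_0 - PV(D) = 27.5000 - 0.49451306 = 27.00548694
d1 = (ln(S_0'/K) + (r + sigma^2/2)*T) / (sigma*sqrt(T)) = -0.45176707
d2 = d1 - sigma*sqrt(T) = -0.61176707
exp(-rT) = 0.99775253
N(-d1) = 0.67428160; N(-d2) = 0.72965406
P = K * exp(-rT) * N(-d2) - S_0' * N(-d1) = 29.4700 * 0.99775253 * 0.72965406 - 27.00548694 * 0.67428160 = 3.2453

Answer: Price = 3.2453


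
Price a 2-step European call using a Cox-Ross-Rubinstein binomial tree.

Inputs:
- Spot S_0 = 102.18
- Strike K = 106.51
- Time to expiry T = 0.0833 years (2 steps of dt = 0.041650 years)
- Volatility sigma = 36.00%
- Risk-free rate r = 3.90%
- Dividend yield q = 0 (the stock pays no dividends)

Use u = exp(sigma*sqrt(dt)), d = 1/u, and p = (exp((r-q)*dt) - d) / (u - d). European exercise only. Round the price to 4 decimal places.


dt = T/N = 0.041650
u = exp(sigma*sqrt(dt)) = 1.076236; d = 1/u = 0.929164
p = (exp((r-q)*dt) - d) / (u - d) = 0.492694
Discount per step: exp(-r*dt) = 0.998377
Stock lattice S(k, i) with i counting down-moves:
  k=0: S(0,0) = 102.1800
  k=1: S(1,0) = 109.9698; S(1,1) = 94.9420
  k=2: S(2,0) = 118.3535; S(2,1) = 102.1800; S(2,2) = 88.2167
Terminal payoffs V(N, i) = max(S_T - K, 0):
  V(2,0) = 11.843505; V(2,1) = 0.000000; V(2,2) = 0.000000
Backward induction: V(k, i) = exp(-r*dt) * [p * V(k+1, i) + (1-p) * V(k+1, i+1)].
  V(1,0) = exp(-r*dt) * [p*11.843505 + (1-p)*0.000000] = 5.825757
  V(1,1) = exp(-r*dt) * [p*0.000000 + (1-p)*0.000000] = 0.000000
  V(0,0) = exp(-r*dt) * [p*5.825757 + (1-p)*0.000000] = 2.865659

Answer: Price = V(0,0) = 2.8657


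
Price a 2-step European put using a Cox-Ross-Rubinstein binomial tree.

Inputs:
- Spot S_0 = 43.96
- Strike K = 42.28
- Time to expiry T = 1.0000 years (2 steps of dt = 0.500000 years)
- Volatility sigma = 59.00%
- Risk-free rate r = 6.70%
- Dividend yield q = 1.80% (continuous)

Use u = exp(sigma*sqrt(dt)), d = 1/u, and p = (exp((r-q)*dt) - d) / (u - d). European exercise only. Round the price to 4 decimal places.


dt = T/N = 0.500000
u = exp(sigma*sqrt(dt)) = 1.517695; d = 1/u = 0.658894
p = (exp((r-q)*dt) - d) / (u - d) = 0.426069
Discount per step: exp(-r*dt) = 0.967055
Stock lattice S(k, i) with i counting down-moves:
  k=0: S(0,0) = 43.9600
  k=1: S(1,0) = 66.7179; S(1,1) = 28.9650
  k=2: S(2,0) = 101.2574; S(2,1) = 43.9600; S(2,2) = 19.0848
Terminal payoffs V(N, i) = max(K - S_T, 0):
  V(2,0) = 0.000000; V(2,1) = 0.000000; V(2,2) = 23.195163
Backward induction: V(k, i) = exp(-r*dt) * [p * V(k+1, i) + (1-p) * V(k+1, i+1)].
  V(1,0) = exp(-r*dt) * [p*0.000000 + (1-p)*0.000000] = 0.000000
  V(1,1) = exp(-r*dt) * [p*0.000000 + (1-p)*23.195163] = 12.873842
  V(0,0) = exp(-r*dt) * [p*0.000000 + (1-p)*12.873842] = 7.145275

Answer: Price = V(0,0) = 7.1453


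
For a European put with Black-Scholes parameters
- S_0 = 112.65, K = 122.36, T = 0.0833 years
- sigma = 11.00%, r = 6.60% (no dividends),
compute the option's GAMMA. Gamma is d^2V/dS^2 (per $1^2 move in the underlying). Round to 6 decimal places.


Answer: Gamma = 0.006036

Derivation:
d1 = -2.4152796008; d2 = -2.4470275142
phi(d1) = 0.0215856549; exp(-qT) = 1.0000000000; exp(-rT) = 0.9945172852
Gamma = exp(-qT) * phi(d1) / (S * sigma * sqrt(T)) = 1.0000000000 * 0.0215856549 / (112.6500 * 0.1100 * 0.2886173938) = 0.006036


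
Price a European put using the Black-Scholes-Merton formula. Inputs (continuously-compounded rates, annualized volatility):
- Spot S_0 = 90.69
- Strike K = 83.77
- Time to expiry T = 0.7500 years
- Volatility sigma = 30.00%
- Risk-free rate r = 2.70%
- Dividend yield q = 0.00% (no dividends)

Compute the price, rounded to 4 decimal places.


d1 = (ln(S/K) + (r - q + 0.5*sigma^2) * T) / (sigma * sqrt(T)) = 0.51334964
d2 = d1 - sigma * sqrt(T) = 0.25354202
exp(-rT) = 0.97995365; exp(-qT) = 1.00000000
P = K * exp(-rT) * N(-d2) - S_0 * exp(-qT) * N(-d1)
N(-d1) = 0.30385338; N(-d2) = 0.39992470
P = 83.7700 * 0.97995365 * 0.39992470 - 90.6900 * 1.00000000 * 0.30385338 = 5.2736

Answer: Price = 5.2736


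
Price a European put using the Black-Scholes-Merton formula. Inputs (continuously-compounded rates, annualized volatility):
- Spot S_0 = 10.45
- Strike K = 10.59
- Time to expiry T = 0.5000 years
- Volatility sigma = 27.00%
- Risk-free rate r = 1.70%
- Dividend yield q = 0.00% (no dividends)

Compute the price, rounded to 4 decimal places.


Answer: Price = 0.8221

Derivation:
d1 = (ln(S/K) + (r - q + 0.5*sigma^2) * T) / (sigma * sqrt(T)) = 0.07027499
d2 = d1 - sigma * sqrt(T) = -0.12064384
exp(-rT) = 0.99153602; exp(-qT) = 1.00000000
P = K * exp(-rT) * N(-d2) - S_0 * exp(-qT) * N(-d1)
N(-d1) = 0.47198739; N(-d2) = 0.54801343
P = 10.5900 * 0.99153602 * 0.54801343 - 10.4500 * 1.00000000 * 0.47198739 = 0.8221


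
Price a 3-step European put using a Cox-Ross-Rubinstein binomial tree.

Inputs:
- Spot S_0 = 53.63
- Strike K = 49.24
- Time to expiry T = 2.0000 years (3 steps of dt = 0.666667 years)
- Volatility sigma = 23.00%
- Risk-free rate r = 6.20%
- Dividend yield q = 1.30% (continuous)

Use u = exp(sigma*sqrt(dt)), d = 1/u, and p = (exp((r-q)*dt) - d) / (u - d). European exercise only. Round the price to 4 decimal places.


dt = T/N = 0.666667
u = exp(sigma*sqrt(dt)) = 1.206585; d = 1/u = 0.828785
p = (exp((r-q)*dt) - d) / (u - d) = 0.541082
Discount per step: exp(-r*dt) = 0.959509
Stock lattice S(k, i) with i counting down-moves:
  k=0: S(0,0) = 53.6300
  k=1: S(1,0) = 64.7092; S(1,1) = 44.4478
  k=2: S(2,0) = 78.0771; S(2,1) = 53.6300; S(2,2) = 36.8376
  k=3: S(3,0) = 94.2067; S(3,1) = 64.7092; S(3,2) = 44.4478; S(3,3) = 30.5305
Terminal payoffs V(N, i) = max(K - S_T, 0):
  V(3,0) = 0.000000; V(3,1) = 0.000000; V(3,2) = 4.792247; V(3,3) = 18.709506
Backward induction: V(k, i) = exp(-r*dt) * [p * V(k+1, i) + (1-p) * V(k+1, i+1)].
  V(2,0) = exp(-r*dt) * [p*0.000000 + (1-p)*0.000000] = 0.000000
  V(2,1) = exp(-r*dt) * [p*0.000000 + (1-p)*4.792247] = 2.110198
  V(2,2) = exp(-r*dt) * [p*4.792247 + (1-p)*18.709506] = 10.726474
  V(1,0) = exp(-r*dt) * [p*0.000000 + (1-p)*2.110198] = 0.929196
  V(1,1) = exp(-r*dt) * [p*2.110198 + (1-p)*10.726474] = 5.818810
  V(0,0) = exp(-r*dt) * [p*0.929196 + (1-p)*5.818810] = 3.044644

Answer: Price = V(0,0) = 3.0446
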